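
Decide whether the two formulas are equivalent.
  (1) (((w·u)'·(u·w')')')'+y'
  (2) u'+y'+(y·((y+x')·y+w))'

E1: (((w·u)'·(u·w')')')'+y'
    = (w·u+u·w')'+y'   [De Morgan]
    = u'+y'   [distribution]
E2: u'+y'+(y·((y+x')·y+w))'
    = u'+y'+(y·(y+w))'   [absorption]
    = u'+y'+y'   [absorption]
    = u'+y'   [idempotence]
Both reduce to u'+y', so they are equivalent.

Yes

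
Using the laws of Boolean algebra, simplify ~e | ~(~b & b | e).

~e

~e | ~(~b & b | e)
= ~e | ~e   — complement / identity
= ~e   — idempotence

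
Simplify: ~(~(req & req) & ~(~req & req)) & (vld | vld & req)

req & vld

~(~(req & req) & ~(~req & req)) & (vld | vld & req)
= (req & req | ~req & req) & (vld | vld & req)
= req & (vld | vld & req)
= req & vld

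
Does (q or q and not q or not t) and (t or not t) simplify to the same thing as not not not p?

No

E1: (q or q and not q or not t) and (t or not t)
    = (q or not t) and (t or not t)   [complement / identity]
    = q or not t   [complement / identity]
E2: not not not p
    = not p   [double negation]
These differ: at p=1, q=0, t=0, E1 = 1 but E2 = 0.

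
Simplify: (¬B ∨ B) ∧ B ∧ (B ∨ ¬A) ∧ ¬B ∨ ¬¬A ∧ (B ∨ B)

(¬B ∨ B) ∧ B ∧ (B ∨ ¬A) ∧ ¬B ∨ ¬¬A ∧ (B ∨ B)
= (¬B ∨ B) ∧ B ∧ ¬B ∨ ¬¬A ∧ (B ∨ B)
= B ∧ ¬B ∨ ¬¬A ∧ (B ∨ B)
= B ∧ ¬B ∨ A ∧ (B ∨ B)
= B ∧ ¬B ∨ A ∧ B
= A ∧ B

A ∧ B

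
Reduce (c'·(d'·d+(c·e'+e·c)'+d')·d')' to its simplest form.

c+d

(c'·(d'·d+(c·e'+e·c)'+d')·d')'
= (c'·(d'·d+c'+d')·d')'
= (c'·(c'+d')·d')'
= (c'·d')'
= c+d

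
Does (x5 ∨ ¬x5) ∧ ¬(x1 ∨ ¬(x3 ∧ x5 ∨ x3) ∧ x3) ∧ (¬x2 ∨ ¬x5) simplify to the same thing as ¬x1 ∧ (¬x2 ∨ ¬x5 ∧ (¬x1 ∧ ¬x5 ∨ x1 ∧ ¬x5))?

Yes

E1: (x5 ∨ ¬x5) ∧ ¬(x1 ∨ ¬(x3 ∧ x5 ∨ x3) ∧ x3) ∧ (¬x2 ∨ ¬x5)
    = ¬(x1 ∨ ¬(x3 ∧ x5 ∨ x3) ∧ x3) ∧ (¬x2 ∨ ¬x5)
    = ¬(x1 ∨ ¬x3 ∧ x3) ∧ (¬x2 ∨ ¬x5)
    = ¬x1 ∧ (¬x2 ∨ ¬x5)
E2: ¬x1 ∧ (¬x2 ∨ ¬x5 ∧ (¬x1 ∧ ¬x5 ∨ x1 ∧ ¬x5))
    = ¬x1 ∧ (¬x2 ∨ ¬x5 ∧ ¬x5)
    = ¬x1 ∧ (¬x2 ∨ ¬x5)
Both reduce to ¬x1 ∧ (¬x2 ∨ ¬x5), so they are equivalent.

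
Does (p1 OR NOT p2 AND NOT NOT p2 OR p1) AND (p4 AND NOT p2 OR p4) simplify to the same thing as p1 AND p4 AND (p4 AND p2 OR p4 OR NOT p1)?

Yes

E1: (p1 OR NOT p2 AND NOT NOT p2 OR p1) AND (p4 AND NOT p2 OR p4)
    = (p1 OR NOT p2 AND p2 OR p1) AND (p4 AND NOT p2 OR p4)
    = (p1 OR NOT p2 AND p2 OR p1) AND p4
    = (p1 OR p1) AND p4
    = p1 AND p4
E2: p1 AND p4 AND (p4 AND p2 OR p4 OR NOT p1)
    = p1 AND p4 AND (p4 OR NOT p1)
    = p1 AND p4
Both reduce to p1 AND p4, so they are equivalent.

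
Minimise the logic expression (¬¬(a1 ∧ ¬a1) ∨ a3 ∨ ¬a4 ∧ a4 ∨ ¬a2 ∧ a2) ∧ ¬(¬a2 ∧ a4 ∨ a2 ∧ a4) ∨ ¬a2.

(¬¬(a1 ∧ ¬a1) ∨ a3 ∨ ¬a4 ∧ a4 ∨ ¬a2 ∧ a2) ∧ ¬(¬a2 ∧ a4 ∨ a2 ∧ a4) ∨ ¬a2
= (¬¬(a1 ∧ ¬a1) ∨ a3 ∨ ¬a4 ∧ a4) ∧ ¬(¬a2 ∧ a4 ∨ a2 ∧ a4) ∨ ¬a2   [complement / identity]
= (a1 ∧ ¬a1 ∨ a3 ∨ ¬a4 ∧ a4) ∧ ¬(¬a2 ∧ a4 ∨ a2 ∧ a4) ∨ ¬a2   [double negation]
= (a1 ∧ ¬a1 ∨ a3 ∨ ¬a4 ∧ a4) ∧ ¬a4 ∨ ¬a2   [distribution]
= (a3 ∨ ¬a4 ∧ a4) ∧ ¬a4 ∨ ¬a2   [complement / identity]
= a3 ∧ ¬a4 ∨ ¬a2   [complement / identity]

a3 ∧ ¬a4 ∨ ¬a2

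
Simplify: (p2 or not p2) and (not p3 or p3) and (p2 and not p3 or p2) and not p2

(p2 or not p2) and (not p3 or p3) and (p2 and not p3 or p2) and not p2
= (not p3 or p3) and (p2 and not p3 or p2) and not p2   — complement / identity
= (not p3 or p3) and p2 and not p2   — absorption
= p2 and not p2   — complement / identity
= False   — complement

False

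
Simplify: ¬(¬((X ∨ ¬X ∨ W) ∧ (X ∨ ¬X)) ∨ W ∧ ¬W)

True

¬(¬((X ∨ ¬X ∨ W) ∧ (X ∨ ¬X)) ∨ W ∧ ¬W)
= ¬(¬(X ∨ ¬X) ∨ W ∧ ¬W)   [absorption]
= ¬¬(X ∨ ¬X)   [complement / identity]
= X ∨ ¬X   [double negation]
= True   [complement]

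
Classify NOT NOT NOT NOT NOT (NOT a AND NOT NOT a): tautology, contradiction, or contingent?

NOT NOT NOT NOT NOT (NOT a AND NOT NOT a)
= NOT NOT NOT (NOT a AND NOT NOT a)
= NOT NOT (a OR NOT a)
= a OR NOT a
= TRUE

tautology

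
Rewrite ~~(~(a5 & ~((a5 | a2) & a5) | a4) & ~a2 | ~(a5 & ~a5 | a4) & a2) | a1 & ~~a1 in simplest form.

~~(~(a5 & ~((a5 | a2) & a5) | a4) & ~a2 | ~(a5 & ~a5 | a4) & a2) | a1 & ~~a1
= ~~(~(a5 & ~((a5 | a2) & a5) | a4) & ~a2 | ~(a5 & ~a5 | a4) & a2) | a1 & a1
= ~~(~(a5 & ~a5 | a4) & ~a2 | ~(a5 & ~a5 | a4) & a2) | a1 & a1
= ~~~(a5 & ~a5 | a4) | a1 & a1
= ~~~(a5 & ~a5 | a4) | a1
= ~~~a4 | a1
= ~a4 | a1

~a4 | a1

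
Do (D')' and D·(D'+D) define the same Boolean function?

Yes

E1: (D')'
    = D
E2: D·(D'+D)
    = D
Both reduce to D, so they are equivalent.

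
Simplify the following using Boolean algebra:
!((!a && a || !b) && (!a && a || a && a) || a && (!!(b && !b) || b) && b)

!((!a && a || !b) && (!a && a || a && a) || a && (!!(b && !b) || b) && b)
= !((!a && a || !b) && a || a && (!!(b && !b) || b) && b)
= !((!a && a || !b) && a || a && (b && !b || b) && b)
= !((!a && a || !b) && a || a && b && b)
= !(!b && a || a && b && b)
= !(!b && a || a && b)
= !a

!a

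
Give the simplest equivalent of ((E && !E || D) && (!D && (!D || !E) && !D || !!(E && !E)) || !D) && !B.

((E && !E || D) && (!D && (!D || !E) && !D || !!(E && !E)) || !D) && !B
= ((E && !E || D) && (!D && (!D || !E) && !D || E && !E) || !D) && !B   — double negation
= ((E && !E || D) && (!D && !D || E && !E) || !D) && !B   — absorption
= ((E && !E || D) && (!D || E && !E) || !D) && !B   — idempotence
= (D && !D || E && !E || !D) && !B   — distribution
= (D && !D || !D) && !B   — complement / identity
= !D && !B   — complement / identity

!D && !B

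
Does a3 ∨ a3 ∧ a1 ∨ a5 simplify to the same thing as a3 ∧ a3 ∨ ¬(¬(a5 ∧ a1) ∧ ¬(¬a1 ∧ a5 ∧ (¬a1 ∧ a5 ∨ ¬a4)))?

E1: a3 ∨ a3 ∧ a1 ∨ a5
    = a3 ∨ a5
E2: a3 ∧ a3 ∨ ¬(¬(a5 ∧ a1) ∧ ¬(¬a1 ∧ a5 ∧ (¬a1 ∧ a5 ∨ ¬a4)))
    = a3 ∧ a3 ∨ a5 ∧ a1 ∨ ¬a1 ∧ a5 ∧ (¬a1 ∧ a5 ∨ ¬a4)
    = a3 ∧ a3 ∨ a5 ∧ a1 ∨ ¬a1 ∧ a5
    = a3 ∨ a5 ∧ a1 ∨ ¬a1 ∧ a5
    = a3 ∨ a5
Both reduce to a3 ∨ a5, so they are equivalent.

Yes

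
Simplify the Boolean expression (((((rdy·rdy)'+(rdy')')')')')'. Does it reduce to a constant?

(((((rdy·rdy)'+(rdy')')')')')'
= (((rdy·rdy)'+(rdy')')')'   (double negation)
= ((rdy'+(rdy')')')'   (idempotence)
= rdy'+(rdy')'   (double negation)
= rdy'+rdy   (double negation)
= 1   (complement)

1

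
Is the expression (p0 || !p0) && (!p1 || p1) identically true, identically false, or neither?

identically true

(p0 || !p0) && (!p1 || p1)
= p0 || !p0
= true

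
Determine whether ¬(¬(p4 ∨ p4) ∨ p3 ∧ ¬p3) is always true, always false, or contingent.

contingent

¬(¬(p4 ∨ p4) ∨ p3 ∧ ¬p3)
= ¬¬(p4 ∨ p4)   (complement / identity)
= p4 ∨ p4   (double negation)
= p4   (idempotence)
This depends on p4, so it is not a constant.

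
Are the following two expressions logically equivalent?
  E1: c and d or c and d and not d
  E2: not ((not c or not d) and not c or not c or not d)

Yes

E1: c and d or c and d and not d
    = c and d   [absorption]
E2: not ((not c or not d) and not c or not c or not d)
    = not (not c or not d)   [absorption]
    = c and d   [De Morgan]
Both reduce to c and d, so they are equivalent.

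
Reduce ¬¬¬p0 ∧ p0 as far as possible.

¬¬¬p0 ∧ p0
= ¬p0 ∧ p0   [double negation]
= False   [complement]

False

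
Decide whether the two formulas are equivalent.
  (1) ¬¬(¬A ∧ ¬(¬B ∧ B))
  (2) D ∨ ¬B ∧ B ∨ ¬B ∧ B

No

E1: ¬¬(¬A ∧ ¬(¬B ∧ B))
    = ¬(A ∨ ¬B ∧ B)   (De Morgan)
    = ¬A   (complement / identity)
E2: D ∨ ¬B ∧ B ∨ ¬B ∧ B
    = D ∨ ¬B ∧ B   (idempotence)
    = D   (complement / identity)
These differ: at A=1, B=0, D=1, E1 = 0 but E2 = 1.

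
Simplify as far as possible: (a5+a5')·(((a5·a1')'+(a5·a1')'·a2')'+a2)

a5·a1'+a2

(a5+a5')·(((a5·a1')'+(a5·a1')'·a2')'+a2)
= (a5+a5')·(((a5·a1')')'+a2)   — absorption
= (a5+a5')·(a5·a1'+a2)   — double negation
= a5·a1'+a2   — complement / identity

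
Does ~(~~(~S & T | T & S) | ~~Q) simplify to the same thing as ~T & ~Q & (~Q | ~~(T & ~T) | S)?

E1: ~(~~(~S & T | T & S) | ~~Q)
    = ~(~~T | ~~Q)   (distribution)
    = ~T & ~Q   (De Morgan)
E2: ~T & ~Q & (~Q | ~~(T & ~T) | S)
    = ~T & ~Q & (~Q | T & ~T | S)   (double negation)
    = ~T & ~Q & (~Q | S)   (complement / identity)
    = ~T & ~Q   (absorption)
Both reduce to ~T & ~Q, so they are equivalent.

Yes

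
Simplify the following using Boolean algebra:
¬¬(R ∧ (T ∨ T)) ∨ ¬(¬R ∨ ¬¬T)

¬¬(R ∧ (T ∨ T)) ∨ ¬(¬R ∨ ¬¬T)
= ¬¬(R ∧ T) ∨ ¬(¬R ∨ ¬¬T)
= ¬¬(R ∧ T) ∨ R ∧ ¬T
= R ∧ T ∨ R ∧ ¬T
= R

R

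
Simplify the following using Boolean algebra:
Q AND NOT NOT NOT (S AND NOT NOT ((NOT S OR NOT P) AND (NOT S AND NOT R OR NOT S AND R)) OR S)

Q AND NOT S

Q AND NOT NOT NOT (S AND NOT NOT ((NOT S OR NOT P) AND (NOT S AND NOT R OR NOT S AND R)) OR S)
= Q AND NOT NOT NOT (S AND NOT NOT ((NOT S OR NOT P) AND NOT S) OR S)   (distribution)
= Q AND NOT NOT NOT (S AND NOT NOT NOT S OR S)   (absorption)
= Q AND NOT NOT NOT (S AND NOT S OR S)   (double negation)
= Q AND NOT NOT NOT S   (complement / identity)
= Q AND NOT S   (double negation)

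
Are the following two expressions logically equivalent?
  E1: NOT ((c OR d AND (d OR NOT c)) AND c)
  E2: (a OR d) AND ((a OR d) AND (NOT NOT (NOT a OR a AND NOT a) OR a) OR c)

No

E1: NOT ((c OR d AND (d OR NOT c)) AND c)
    = NOT ((c OR d) AND c)   (absorption)
    = NOT c   (absorption)
E2: (a OR d) AND ((a OR d) AND (NOT NOT (NOT a OR a AND NOT a) OR a) OR c)
    = (a OR d) AND ((a OR d) AND (NOT a OR a AND NOT a OR a) OR c)   (double negation)
    = (a OR d) AND ((a OR d) AND (NOT a OR a) OR c)   (complement / identity)
    = (a OR d) AND (a OR d OR c)   (complement / identity)
    = a OR d   (absorption)
These differ: at a=0, c=1, d=1, E1 = 0 but E2 = 1.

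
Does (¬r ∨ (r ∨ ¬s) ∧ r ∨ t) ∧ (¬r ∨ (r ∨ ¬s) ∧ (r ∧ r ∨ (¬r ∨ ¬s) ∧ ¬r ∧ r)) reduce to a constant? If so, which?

yes, True

(¬r ∨ (r ∨ ¬s) ∧ r ∨ t) ∧ (¬r ∨ (r ∨ ¬s) ∧ (r ∧ r ∨ (¬r ∨ ¬s) ∧ ¬r ∧ r))
= (¬r ∨ (r ∨ ¬s) ∧ r ∨ t) ∧ (¬r ∨ (r ∨ ¬s) ∧ (r ∧ r ∨ ¬r ∧ r))
= (¬r ∨ (r ∨ ¬s) ∧ r ∨ t) ∧ (¬r ∨ (r ∨ ¬s) ∧ r)
= ¬r ∨ (r ∨ ¬s) ∧ r
= ¬r ∨ r
= True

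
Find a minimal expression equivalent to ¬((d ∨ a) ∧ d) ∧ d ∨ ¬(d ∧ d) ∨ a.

¬d ∨ a

¬((d ∨ a) ∧ d) ∧ d ∨ ¬(d ∧ d) ∨ a
= ¬d ∧ d ∨ ¬(d ∧ d) ∨ a   [absorption]
= ¬(d ∧ d) ∨ a   [complement / identity]
= ¬d ∨ a   [idempotence]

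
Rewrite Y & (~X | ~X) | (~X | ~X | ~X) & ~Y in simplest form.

Y & (~X | ~X) | (~X | ~X | ~X) & ~Y
= Y & (~X | ~X) | (~X | ~X) & ~Y   [idempotence]
= ~X | ~X   [distribution]
= ~X   [idempotence]

~X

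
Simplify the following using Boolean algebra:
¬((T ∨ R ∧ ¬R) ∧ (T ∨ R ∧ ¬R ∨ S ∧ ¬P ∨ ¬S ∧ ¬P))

¬T

¬((T ∨ R ∧ ¬R) ∧ (T ∨ R ∧ ¬R ∨ S ∧ ¬P ∨ ¬S ∧ ¬P))
= ¬((T ∨ R ∧ ¬R) ∧ (T ∨ R ∧ ¬R ∨ ¬P))
= ¬(T ∨ R ∧ ¬R)
= ¬T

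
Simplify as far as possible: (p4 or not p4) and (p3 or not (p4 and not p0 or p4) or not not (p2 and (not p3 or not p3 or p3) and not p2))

(p4 or not p4) and (p3 or not (p4 and not p0 or p4) or not not (p2 and (not p3 or not p3 or p3) and not p2))
= (p4 or not p4) and (p3 or not (p4 and not p0 or p4) or not not (p2 and (not p3 or p3) and not p2))   — idempotence
= (p4 or not p4) and (p3 or not (p4 and not p0 or p4) or not not (p2 and not p2))   — complement / identity
= (p4 or not p4) and (p3 or not (p4 and not p0 or p4) or p2 and not p2)   — double negation
= p3 or not (p4 and not p0 or p4) or p2 and not p2   — complement / identity
= p3 or not p4 or p2 and not p2   — absorption
= p3 or not p4   — complement / identity

p3 or not p4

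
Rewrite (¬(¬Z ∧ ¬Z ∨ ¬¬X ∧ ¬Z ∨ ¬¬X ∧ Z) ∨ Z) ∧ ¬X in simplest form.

Z ∧ ¬X

(¬(¬Z ∧ ¬Z ∨ ¬¬X ∧ ¬Z ∨ ¬¬X ∧ Z) ∨ Z) ∧ ¬X
= (¬(¬Z ∨ ¬¬X ∧ ¬Z ∨ ¬¬X ∧ Z) ∨ Z) ∧ ¬X   (idempotence)
= (¬(¬Z ∨ ¬¬X) ∨ Z) ∧ ¬X   (distribution)
= (Z ∧ ¬X ∨ Z) ∧ ¬X   (De Morgan)
= Z ∧ ¬X   (absorption)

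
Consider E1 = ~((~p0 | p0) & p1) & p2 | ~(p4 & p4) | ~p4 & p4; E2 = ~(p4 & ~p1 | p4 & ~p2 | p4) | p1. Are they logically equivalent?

No

E1: ~((~p0 | p0) & p1) & p2 | ~(p4 & p4) | ~p4 & p4
    = ~((~p0 | p0) & p1) & p2 | ~(p4 & p4)
    = ~((~p0 | p0) & p1) & p2 | ~p4
    = ~p1 & p2 | ~p4
E2: ~(p4 & ~p1 | p4 & ~p2 | p4) | p1
    = ~(p4 & ~p1 | p4) | p1
    = ~p4 | p1
These differ: at p0=0, p1=0, p2=1, p4=1, E1 = 1 but E2 = 0.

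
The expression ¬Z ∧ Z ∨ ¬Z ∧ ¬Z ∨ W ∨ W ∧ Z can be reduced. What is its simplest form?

¬Z ∨ W

¬Z ∧ Z ∨ ¬Z ∧ ¬Z ∨ W ∨ W ∧ Z
= ¬Z ∨ W ∨ W ∧ Z   — distribution
= ¬Z ∨ W   — absorption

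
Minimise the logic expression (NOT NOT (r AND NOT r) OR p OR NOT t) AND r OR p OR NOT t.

(NOT NOT (r AND NOT r) OR p OR NOT t) AND r OR p OR NOT t
= (r AND NOT r OR p OR NOT t) AND r OR p OR NOT t   [double negation]
= (p OR NOT t) AND r OR p OR NOT t   [complement / identity]
= p OR NOT t   [absorption]

p OR NOT t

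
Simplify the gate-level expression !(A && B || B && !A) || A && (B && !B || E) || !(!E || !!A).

!B || E

!(A && B || B && !A) || A && (B && !B || E) || !(!E || !!A)
= !B || A && (B && !B || E) || !(!E || !!A)   — distribution
= !B || A && E || !(!E || !!A)   — complement / identity
= !B || A && E || E && !A   — De Morgan
= !B || E   — distribution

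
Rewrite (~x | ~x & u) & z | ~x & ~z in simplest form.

~x

(~x | ~x & u) & z | ~x & ~z
= ~x & z | ~x & ~z   [absorption]
= ~x   [distribution]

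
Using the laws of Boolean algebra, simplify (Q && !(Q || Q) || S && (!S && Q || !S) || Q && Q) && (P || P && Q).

Q && P

(Q && !(Q || Q) || S && (!S && Q || !S) || Q && Q) && (P || P && Q)
= (Q && !(Q || Q) || S && !S || Q && Q) && (P || P && Q)   (absorption)
= (Q && !(Q || Q) || Q && Q) && (P || P && Q)   (complement / identity)
= (Q && !Q || Q && Q) && (P || P && Q)   (idempotence)
= Q && (P || P && Q)   (distribution)
= Q && P   (absorption)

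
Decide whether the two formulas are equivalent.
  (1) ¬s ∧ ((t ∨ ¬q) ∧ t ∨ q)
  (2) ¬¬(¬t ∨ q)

E1: ¬s ∧ ((t ∨ ¬q) ∧ t ∨ q)
    = ¬s ∧ (t ∨ q)   [absorption]
E2: ¬¬(¬t ∨ q)
    = ¬t ∨ q   [double negation]
These differ: at q=0, s=1, t=0, E1 = 0 but E2 = 1.

No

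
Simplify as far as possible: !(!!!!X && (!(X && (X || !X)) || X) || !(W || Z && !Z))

!X && W

!(!!!!X && (!(X && (X || !X)) || X) || !(W || Z && !Z))
= !(!!!!X && (!X || X) || !(W || Z && !Z))   (complement / identity)
= !(!!!!X || !(W || Z && !Z))   (complement / identity)
= !(!!!!X || !W)   (complement / identity)
= !!!X && W   (De Morgan)
= !X && W   (double negation)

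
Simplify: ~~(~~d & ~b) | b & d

d

~~(~~d & ~b) | b & d
= ~~d & ~b | b & d   [double negation]
= d & ~b | b & d   [double negation]
= d   [distribution]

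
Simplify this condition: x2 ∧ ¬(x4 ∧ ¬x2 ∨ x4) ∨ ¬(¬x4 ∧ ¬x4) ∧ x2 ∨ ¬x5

x2 ∧ ¬(x4 ∧ ¬x2 ∨ x4) ∨ ¬(¬x4 ∧ ¬x4) ∧ x2 ∨ ¬x5
= x2 ∧ ¬(x4 ∧ ¬x2 ∨ x4) ∨ (x4 ∨ x4) ∧ x2 ∨ ¬x5   [De Morgan]
= x2 ∧ ¬(x4 ∧ ¬x2 ∨ x4) ∨ x4 ∧ x2 ∨ ¬x5   [idempotence]
= x2 ∧ ¬x4 ∨ x4 ∧ x2 ∨ ¬x5   [absorption]
= x2 ∨ ¬x5   [distribution]

x2 ∨ ¬x5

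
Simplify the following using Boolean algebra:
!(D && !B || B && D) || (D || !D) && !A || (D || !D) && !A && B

!D || !A

!(D && !B || B && D) || (D || !D) && !A || (D || !D) && !A && B
= !D || (D || !D) && !A || (D || !D) && !A && B   — distribution
= !D || (D || !D) && !A   — absorption
= !D || !A   — complement / identity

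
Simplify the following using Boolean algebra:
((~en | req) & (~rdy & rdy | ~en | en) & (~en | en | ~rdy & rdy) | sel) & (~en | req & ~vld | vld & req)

((~en | req) & (~rdy & rdy | ~en | en) & (~en | en | ~rdy & rdy) | sel) & (~en | req & ~vld | vld & req)
= ((~en | req) & (~rdy & rdy & ~rdy & rdy | ~en | en) | sel) & (~en | req & ~vld | vld & req)   [distribution]
= ((~en | req) & (~rdy & rdy | ~en | en) | sel) & (~en | req & ~vld | vld & req)   [idempotence]
= ((~en | req) & (~rdy & rdy | ~en | en) | sel) & (~en | req)   [distribution]
= ((~en | req) & (~en | en) | sel) & (~en | req)   [complement / identity]
= (~en | req | sel) & (~en | req)   [complement / identity]
= ~en | req   [absorption]

~en | req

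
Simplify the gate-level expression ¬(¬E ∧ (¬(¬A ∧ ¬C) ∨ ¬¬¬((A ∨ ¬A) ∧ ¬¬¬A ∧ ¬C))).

E ∨ ¬A ∧ ¬C

¬(¬E ∧ (¬(¬A ∧ ¬C) ∨ ¬¬¬((A ∨ ¬A) ∧ ¬¬¬A ∧ ¬C)))
= ¬(¬E ∧ (¬(¬A ∧ ¬C) ∨ ¬¬¬((A ∨ ¬A) ∧ ¬A ∧ ¬C)))   — double negation
= ¬(¬E ∧ (¬(¬A ∧ ¬C) ∨ ¬((A ∨ ¬A) ∧ ¬A ∧ ¬C)))   — double negation
= ¬(¬E ∧ (¬(¬A ∧ ¬C) ∨ ¬(¬A ∧ ¬C)))   — complement / identity
= ¬(¬E ∧ ¬(¬A ∧ ¬C))   — idempotence
= E ∨ ¬A ∧ ¬C   — De Morgan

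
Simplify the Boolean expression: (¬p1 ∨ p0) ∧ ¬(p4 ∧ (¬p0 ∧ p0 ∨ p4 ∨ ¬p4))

(¬p1 ∨ p0) ∧ ¬(p4 ∧ (¬p0 ∧ p0 ∨ p4 ∨ ¬p4))
= (¬p1 ∨ p0) ∧ ¬(p4 ∧ (p4 ∨ ¬p4))   [complement / identity]
= (¬p1 ∨ p0) ∧ ¬p4   [complement / identity]

(¬p1 ∨ p0) ∧ ¬p4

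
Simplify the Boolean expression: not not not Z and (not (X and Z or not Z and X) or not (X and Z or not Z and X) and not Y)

not not not Z and (not (X and Z or not Z and X) or not (X and Z or not Z and X) and not Y)
= not not not Z and not (X and Z or not Z and X)   [absorption]
= not not not Z and not X   [distribution]
= not Z and not X   [double negation]

not Z and not X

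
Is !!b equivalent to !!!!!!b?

Yes

E1: !!b
    = b
E2: !!!!!!b
    = !!!!b
    = !!b
    = b
Both reduce to b, so they are equivalent.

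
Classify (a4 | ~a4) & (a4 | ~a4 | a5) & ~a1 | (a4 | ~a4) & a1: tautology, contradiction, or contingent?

(a4 | ~a4) & (a4 | ~a4 | a5) & ~a1 | (a4 | ~a4) & a1
= (a4 | ~a4) & ~a1 | (a4 | ~a4) & a1
= a4 | ~a4
= 1

tautology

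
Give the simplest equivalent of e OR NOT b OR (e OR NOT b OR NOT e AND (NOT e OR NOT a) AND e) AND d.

e OR NOT b

e OR NOT b OR (e OR NOT b OR NOT e AND (NOT e OR NOT a) AND e) AND d
= e OR NOT b OR (e OR NOT b OR NOT e AND e) AND d   [absorption]
= e OR NOT b OR (e OR NOT b) AND d   [complement / identity]
= e OR NOT b   [absorption]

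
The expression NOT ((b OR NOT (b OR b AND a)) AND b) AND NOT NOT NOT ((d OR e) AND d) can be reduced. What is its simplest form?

NOT ((b OR NOT (b OR b AND a)) AND b) AND NOT NOT NOT ((d OR e) AND d)
= NOT ((b OR NOT (b OR b AND a)) AND b) AND NOT ((d OR e) AND d)   (double negation)
= NOT ((b OR NOT b) AND b) AND NOT ((d OR e) AND d)   (absorption)
= NOT ((b OR NOT b) AND b) AND NOT d   (absorption)
= NOT b AND NOT d   (complement / identity)

NOT b AND NOT d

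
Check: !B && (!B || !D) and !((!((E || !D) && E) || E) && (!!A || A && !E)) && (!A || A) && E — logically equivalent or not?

E1: !B && (!B || !D)
    = !B   — absorption
E2: !((!((E || !D) && E) || E) && (!!A || A && !E)) && (!A || A) && E
    = !((!((E || !D) && E) || E) && (!!A || A && !E)) && E   — complement / identity
    = !((!E || E) && (!!A || A && !E)) && E   — absorption
    = !(!!A || A && !E) && E   — complement / identity
    = !(A || A && !E) && E   — double negation
    = !A && E   — absorption
These differ: at A=0, B=0, D=0, E=0, E1 = 1 but E2 = 0.

No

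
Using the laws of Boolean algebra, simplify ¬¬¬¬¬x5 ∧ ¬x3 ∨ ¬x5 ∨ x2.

¬¬¬¬¬x5 ∧ ¬x3 ∨ ¬x5 ∨ x2
= ¬¬¬x5 ∧ ¬x3 ∨ ¬x5 ∨ x2   — double negation
= ¬x5 ∧ ¬x3 ∨ ¬x5 ∨ x2   — double negation
= ¬x5 ∨ x2   — absorption

¬x5 ∨ x2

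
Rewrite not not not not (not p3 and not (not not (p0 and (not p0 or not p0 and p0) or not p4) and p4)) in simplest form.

not not not not (not p3 and not (not not (p0 and (not p0 or not p0 and p0) or not p4) and p4))
= not not not not (not p3 and not (not not (p0 and not p0 or not p4) and p4))   [complement / identity]
= not not not (p3 or not not (p0 and not p0 or not p4) and p4)   [De Morgan]
= not not not (p3 or (p0 and not p0 or not p4) and p4)   [double negation]
= not not not (p3 or not p4 and p4)   [complement / identity]
= not (p3 or not p4 and p4)   [double negation]
= not p3   [complement / identity]

not p3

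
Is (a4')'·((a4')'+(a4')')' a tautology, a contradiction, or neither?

contradiction

(a4')'·((a4')'+(a4')')'
= a4·((a4')'+(a4')')'   [double negation]
= a4·((a4')')'   [idempotence]
= a4·a4'   [double negation]
= 0   [complement]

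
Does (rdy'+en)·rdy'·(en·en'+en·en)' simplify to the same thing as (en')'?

No

E1: (rdy'+en)·rdy'·(en·en'+en·en)'
    = (rdy'+en)·rdy'·en'   [distribution]
    = rdy'·en'   [absorption]
E2: (en')'
    = en   [double negation]
These differ: at en=1, rdy=0, E1 = 0 but E2 = 1.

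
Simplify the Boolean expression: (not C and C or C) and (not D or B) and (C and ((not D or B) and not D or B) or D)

C and (not D or B)

(not C and C or C) and (not D or B) and (C and ((not D or B) and not D or B) or D)
= C and (not D or B) and (C and ((not D or B) and not D or B) or D)   — complement / identity
= C and (not D or B) and (C and (not D or B) or D)   — absorption
= C and (not D or B)   — absorption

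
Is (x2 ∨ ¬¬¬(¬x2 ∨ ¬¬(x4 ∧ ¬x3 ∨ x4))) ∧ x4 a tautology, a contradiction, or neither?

(x2 ∨ ¬¬¬(¬x2 ∨ ¬¬(x4 ∧ ¬x3 ∨ x4))) ∧ x4
= (x2 ∨ ¬¬¬(¬x2 ∨ ¬¬x4)) ∧ x4
= (x2 ∨ ¬(¬x2 ∨ ¬¬x4)) ∧ x4
= (x2 ∨ x2 ∧ ¬x4) ∧ x4
= x2 ∧ x4
This depends on x2, x4, so it is not a constant.

neither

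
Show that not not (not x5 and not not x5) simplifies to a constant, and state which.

False

not not (not x5 and not not x5)
= not x5 and not not x5   — double negation
= not x5 and x5   — double negation
= False   — complement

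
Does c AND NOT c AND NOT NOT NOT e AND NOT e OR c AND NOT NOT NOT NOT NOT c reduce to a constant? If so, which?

yes, False

c AND NOT c AND NOT NOT NOT e AND NOT e OR c AND NOT NOT NOT NOT NOT c
= c AND NOT c AND NOT e AND NOT e OR c AND NOT NOT NOT NOT NOT c
= c AND NOT c AND NOT e AND NOT e OR c AND NOT NOT NOT c
= c AND NOT c AND NOT e AND NOT e OR c AND NOT c
= c AND NOT c AND NOT e OR c AND NOT c
= c AND NOT c
= FALSE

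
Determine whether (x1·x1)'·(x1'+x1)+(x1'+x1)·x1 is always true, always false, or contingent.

(x1·x1)'·(x1'+x1)+(x1'+x1)·x1
= ((x1·x1)'+x1)·(x1'+x1)   — distribution
= (x1'+x1)·(x1'+x1)   — idempotence
= x1'+x1   — idempotence
= 1   — complement

always true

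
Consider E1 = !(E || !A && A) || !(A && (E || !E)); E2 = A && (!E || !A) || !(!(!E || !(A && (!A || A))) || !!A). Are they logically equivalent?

Yes

E1: !(E || !A && A) || !(A && (E || !E))
    = !E || !(A && (E || !E))   [complement / identity]
    = !E || !A   [complement / identity]
E2: A && (!E || !A) || !(!(!E || !(A && (!A || A))) || !!A)
    = A && (!E || !A) || (!E || !(A && (!A || A))) && !A   [De Morgan]
    = A && (!E || !A) || (!E || !A) && !A   [complement / identity]
    = !E || !A   [distribution]
Both reduce to !E || !A, so they are equivalent.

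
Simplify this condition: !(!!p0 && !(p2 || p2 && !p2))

!(!!p0 && !(p2 || p2 && !p2))
= !(!!p0 && !p2)   — complement / identity
= !p0 || p2   — De Morgan

!p0 || p2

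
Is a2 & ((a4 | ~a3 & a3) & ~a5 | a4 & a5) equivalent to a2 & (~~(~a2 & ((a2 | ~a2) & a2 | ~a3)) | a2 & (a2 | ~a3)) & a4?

E1: a2 & ((a4 | ~a3 & a3) & ~a5 | a4 & a5)
    = a2 & (a4 & ~a5 | a4 & a5)
    = a2 & a4
E2: a2 & (~~(~a2 & ((a2 | ~a2) & a2 | ~a3)) | a2 & (a2 | ~a3)) & a4
    = a2 & (~a2 & ((a2 | ~a2) & a2 | ~a3) | a2 & (a2 | ~a3)) & a4
    = a2 & (~a2 & (a2 | ~a3) | a2 & (a2 | ~a3)) & a4
    = a2 & (a2 | ~a3) & a4
    = a2 & a4
Both reduce to a2 & a4, so they are equivalent.

Yes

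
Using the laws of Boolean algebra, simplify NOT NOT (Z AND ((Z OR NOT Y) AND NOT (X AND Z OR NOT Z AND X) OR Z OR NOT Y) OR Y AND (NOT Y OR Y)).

Z OR Y

NOT NOT (Z AND ((Z OR NOT Y) AND NOT (X AND Z OR NOT Z AND X) OR Z OR NOT Y) OR Y AND (NOT Y OR Y))
= NOT NOT (Z AND ((Z OR NOT Y) AND NOT X OR Z OR NOT Y) OR Y AND (NOT Y OR Y))   (distribution)
= NOT NOT (Z AND (Z OR NOT Y) OR Y AND (NOT Y OR Y))   (absorption)
= Z AND (Z OR NOT Y) OR Y AND (NOT Y OR Y)   (double negation)
= Z OR Y AND (NOT Y OR Y)   (absorption)
= Z OR Y   (complement / identity)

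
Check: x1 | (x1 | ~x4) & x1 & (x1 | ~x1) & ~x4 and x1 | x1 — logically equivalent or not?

Yes

E1: x1 | (x1 | ~x4) & x1 & (x1 | ~x1) & ~x4
    = x1 | (x1 | ~x4) & x1 & ~x4   — complement / identity
    = x1 | x1 & ~x4   — absorption
    = x1   — absorption
E2: x1 | x1
    = x1   — idempotence
Both reduce to x1, so they are equivalent.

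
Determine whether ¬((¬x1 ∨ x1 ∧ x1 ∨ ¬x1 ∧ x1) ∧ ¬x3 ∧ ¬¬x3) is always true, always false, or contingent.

always true

¬((¬x1 ∨ x1 ∧ x1 ∨ ¬x1 ∧ x1) ∧ ¬x3 ∧ ¬¬x3)
= ¬((¬x1 ∨ x1) ∧ ¬x3 ∧ ¬¬x3)   (distribution)
= ¬(¬x3 ∧ ¬¬x3)   (complement / identity)
= x3 ∨ ¬x3   (De Morgan)
= True   (complement)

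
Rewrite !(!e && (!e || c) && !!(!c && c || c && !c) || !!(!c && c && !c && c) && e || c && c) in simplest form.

!c

!(!e && (!e || c) && !!(!c && c || c && !c) || !!(!c && c && !c && c) && e || c && c)
= !(!e && (!e || c) && !!(!c && c || c && !c) || !!(!c && c) && e || c && c)   [idempotence]
= !(!e && !!(!c && c || c && !c) || !!(!c && c) && e || c && c)   [absorption]
= !(!e && !!(!c && c) || !!(!c && c) && e || c && c)   [complement / identity]
= !(!!(!c && c) || c && c)   [distribution]
= !(!c && c || c && c)   [double negation]
= !c   [distribution]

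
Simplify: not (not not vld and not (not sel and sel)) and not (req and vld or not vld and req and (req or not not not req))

not (not not vld and not (not sel and sel)) and not (req and vld or not vld and req and (req or not not not req))
= not (not not vld and not (not sel and sel)) and not (req and vld or not vld and req and (req or not req))
= not (not not vld and not (not sel and sel)) and not (req and vld or not vld and req)
= not (not not vld and not (not sel and sel)) and not req
= (not vld or not sel and sel) and not req
= not vld and not req

not vld and not req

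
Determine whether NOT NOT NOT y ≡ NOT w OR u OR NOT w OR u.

E1: NOT NOT NOT y
    = NOT y   [double negation]
E2: NOT w OR u OR NOT w OR u
    = NOT w OR u   [idempotence]
These differ: at u=0, w=0, y=1, E1 = 0 but E2 = 1.

No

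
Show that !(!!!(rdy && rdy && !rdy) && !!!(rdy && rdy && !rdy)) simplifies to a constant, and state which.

!(!!!(rdy && rdy && !rdy) && !!!(rdy && rdy && !rdy))
= !!(rdy && rdy && !rdy) || !!(rdy && rdy && !rdy)   — De Morgan
= !!(rdy && rdy && !rdy)   — idempotence
= !!(rdy && !rdy)   — idempotence
= rdy && !rdy   — double negation
= false   — complement

false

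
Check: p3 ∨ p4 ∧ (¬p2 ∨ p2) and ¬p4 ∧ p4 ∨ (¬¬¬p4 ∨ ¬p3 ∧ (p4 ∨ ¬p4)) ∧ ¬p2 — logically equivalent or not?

E1: p3 ∨ p4 ∧ (¬p2 ∨ p2)
    = p3 ∨ p4   [complement / identity]
E2: ¬p4 ∧ p4 ∨ (¬¬¬p4 ∨ ¬p3 ∧ (p4 ∨ ¬p4)) ∧ ¬p2
    = (¬¬¬p4 ∨ ¬p3 ∧ (p4 ∨ ¬p4)) ∧ ¬p2   [complement / identity]
    = (¬¬¬p4 ∨ ¬p3) ∧ ¬p2   [complement / identity]
    = (¬p4 ∨ ¬p3) ∧ ¬p2   [double negation]
These differ: at p2=1, p3=1, p4=0, E1 = 1 but E2 = 0.

No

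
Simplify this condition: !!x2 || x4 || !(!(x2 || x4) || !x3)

x2 || x4

!!x2 || x4 || !(!(x2 || x4) || !x3)
= x2 || x4 || !(!(x2 || x4) || !x3)   — double negation
= x2 || x4 || (x2 || x4) && x3   — De Morgan
= x2 || x4   — absorption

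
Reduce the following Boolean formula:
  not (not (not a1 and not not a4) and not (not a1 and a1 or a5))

not a1 and a4 or a5

not (not (not a1 and not not a4) and not (not a1 and a1 or a5))
= not (not (not a1 and not not a4) and not a5)   (complement / identity)
= not (not (not a1 and a4) and not a5)   (double negation)
= not a1 and a4 or a5   (De Morgan)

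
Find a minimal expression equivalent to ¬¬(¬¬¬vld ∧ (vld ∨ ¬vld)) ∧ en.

¬vld ∧ en

¬¬(¬¬¬vld ∧ (vld ∨ ¬vld)) ∧ en
= ¬¬(¬vld ∧ (vld ∨ ¬vld)) ∧ en   — double negation
= ¬vld ∧ (vld ∨ ¬vld) ∧ en   — double negation
= ¬vld ∧ en   — complement / identity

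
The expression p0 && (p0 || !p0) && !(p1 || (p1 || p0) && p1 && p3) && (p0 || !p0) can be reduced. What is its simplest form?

p0 && (p0 || !p0) && !(p1 || (p1 || p0) && p1 && p3) && (p0 || !p0)
= p0 && !(p1 || (p1 || p0) && p1 && p3) && (p0 || !p0)   [complement / identity]
= p0 && !(p1 || p1 && p3) && (p0 || !p0)   [absorption]
= p0 && !(p1 || p1 && p3)   [complement / identity]
= p0 && !p1   [absorption]

p0 && !p1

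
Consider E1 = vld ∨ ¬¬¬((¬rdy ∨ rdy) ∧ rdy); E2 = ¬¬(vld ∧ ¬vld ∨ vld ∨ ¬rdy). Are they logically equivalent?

Yes

E1: vld ∨ ¬¬¬((¬rdy ∨ rdy) ∧ rdy)
    = vld ∨ ¬((¬rdy ∨ rdy) ∧ rdy)   (double negation)
    = vld ∨ ¬rdy   (complement / identity)
E2: ¬¬(vld ∧ ¬vld ∨ vld ∨ ¬rdy)
    = ¬¬(vld ∨ ¬rdy)   (complement / identity)
    = vld ∨ ¬rdy   (double negation)
Both reduce to vld ∨ ¬rdy, so they are equivalent.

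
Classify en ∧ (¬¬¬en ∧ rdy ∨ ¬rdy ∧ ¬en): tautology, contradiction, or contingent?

en ∧ (¬¬¬en ∧ rdy ∨ ¬rdy ∧ ¬en)
= en ∧ (¬en ∧ rdy ∨ ¬rdy ∧ ¬en)
= en ∧ ¬en
= False

contradiction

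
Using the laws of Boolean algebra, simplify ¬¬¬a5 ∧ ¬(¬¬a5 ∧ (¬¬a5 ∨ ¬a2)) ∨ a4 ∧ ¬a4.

¬a5

¬¬¬a5 ∧ ¬(¬¬a5 ∧ (¬¬a5 ∨ ¬a2)) ∨ a4 ∧ ¬a4
= ¬¬¬a5 ∧ ¬¬¬a5 ∨ a4 ∧ ¬a4
= ¬¬¬a5 ∨ a4 ∧ ¬a4
= ¬a5 ∨ a4 ∧ ¬a4
= ¬a5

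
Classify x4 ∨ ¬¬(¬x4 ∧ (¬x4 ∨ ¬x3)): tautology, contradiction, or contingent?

x4 ∨ ¬¬(¬x4 ∧ (¬x4 ∨ ¬x3))
= x4 ∨ ¬¬¬x4   (absorption)
= x4 ∨ ¬x4   (double negation)
= True   (complement)

tautology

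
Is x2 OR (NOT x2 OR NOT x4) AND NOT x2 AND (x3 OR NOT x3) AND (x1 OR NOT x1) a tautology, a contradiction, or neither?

tautology

x2 OR (NOT x2 OR NOT x4) AND NOT x2 AND (x3 OR NOT x3) AND (x1 OR NOT x1)
= x2 OR (NOT x2 OR NOT x4) AND NOT x2 AND (x3 OR NOT x3)   — complement / identity
= x2 OR NOT x2 AND (x3 OR NOT x3)   — absorption
= x2 OR NOT x2   — complement / identity
= TRUE   — complement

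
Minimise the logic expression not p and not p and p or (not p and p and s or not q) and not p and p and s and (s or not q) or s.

s

not p and not p and p or (not p and p and s or not q) and not p and p and s and (s or not q) or s
= not p and p or (not p and p and s or not q) and not p and p and s and (s or not q) or s   (idempotence)
= not p and p or (not p and p and s or not q) and not p and p and s or s   (absorption)
= not p and p or not p and p and s or s   (absorption)
= not p and p or s   (absorption)
= s   (complement / identity)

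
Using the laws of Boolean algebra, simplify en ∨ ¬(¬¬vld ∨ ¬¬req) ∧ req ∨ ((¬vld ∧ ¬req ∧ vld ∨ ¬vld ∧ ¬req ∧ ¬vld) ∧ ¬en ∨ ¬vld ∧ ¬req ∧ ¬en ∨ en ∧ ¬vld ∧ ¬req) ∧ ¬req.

en ∨ ¬vld ∧ ¬req

en ∨ ¬(¬¬vld ∨ ¬¬req) ∧ req ∨ ((¬vld ∧ ¬req ∧ vld ∨ ¬vld ∧ ¬req ∧ ¬vld) ∧ ¬en ∨ ¬vld ∧ ¬req ∧ ¬en ∨ en ∧ ¬vld ∧ ¬req) ∧ ¬req
= en ∨ ¬(¬¬vld ∨ ¬¬req) ∧ req ∨ ((¬vld ∧ ¬req ∧ vld ∨ ¬vld ∧ ¬req ∧ ¬vld) ∧ ¬en ∨ ¬vld ∧ ¬req) ∧ ¬req   (distribution)
= en ∨ ¬(¬¬vld ∨ ¬¬req) ∧ req ∨ (¬vld ∧ ¬req ∧ ¬en ∨ ¬vld ∧ ¬req) ∧ ¬req   (distribution)
= en ∨ ¬vld ∧ ¬req ∧ req ∨ (¬vld ∧ ¬req ∧ ¬en ∨ ¬vld ∧ ¬req) ∧ ¬req   (De Morgan)
= en ∨ ¬vld ∧ ¬req ∧ req ∨ ¬vld ∧ ¬req ∧ ¬req   (absorption)
= en ∨ ¬vld ∧ ¬req   (distribution)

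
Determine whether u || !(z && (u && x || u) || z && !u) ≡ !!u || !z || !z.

E1: u || !(z && (u && x || u) || z && !u)
    = u || !(z && u || z && !u)   [absorption]
    = u || !z   [distribution]
E2: !!u || !z || !z
    = u || !z || !z   [double negation]
    = u || !z   [idempotence]
Both reduce to u || !z, so they are equivalent.

Yes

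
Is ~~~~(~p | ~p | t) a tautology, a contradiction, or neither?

~~~~(~p | ~p | t)
= ~~(~p | ~p | t)   [double negation]
= ~p | ~p | t   [double negation]
= ~p | t   [idempotence]
This depends on p, t, so it is not a constant.

neither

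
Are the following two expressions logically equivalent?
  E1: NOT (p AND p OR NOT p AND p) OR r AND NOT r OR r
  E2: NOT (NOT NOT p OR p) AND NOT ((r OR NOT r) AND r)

E1: NOT (p AND p OR NOT p AND p) OR r AND NOT r OR r
    = NOT p OR r AND NOT r OR r   [distribution]
    = NOT p OR r   [complement / identity]
E2: NOT (NOT NOT p OR p) AND NOT ((r OR NOT r) AND r)
    = NOT (p OR p) AND NOT ((r OR NOT r) AND r)   [double negation]
    = NOT p AND NOT ((r OR NOT r) AND r)   [idempotence]
    = NOT p AND NOT r   [complement / identity]
These differ: at p=0, r=1, E1 = 1 but E2 = 0.

No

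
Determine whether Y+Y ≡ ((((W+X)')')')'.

E1: Y+Y
    = Y   [idempotence]
E2: ((((W+X)')')')'
    = ((W+X)')'   [double negation]
    = W+X   [double negation]
These differ: at W=0, X=1, Y=0, E1 = 0 but E2 = 1.

No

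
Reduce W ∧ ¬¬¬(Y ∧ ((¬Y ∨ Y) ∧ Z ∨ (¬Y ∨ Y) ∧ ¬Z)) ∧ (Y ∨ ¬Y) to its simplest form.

W ∧ ¬Y

W ∧ ¬¬¬(Y ∧ ((¬Y ∨ Y) ∧ Z ∨ (¬Y ∨ Y) ∧ ¬Z)) ∧ (Y ∨ ¬Y)
= W ∧ ¬¬¬(Y ∧ (¬Y ∨ Y)) ∧ (Y ∨ ¬Y)   — distribution
= W ∧ ¬¬¬Y ∧ (Y ∨ ¬Y)   — complement / identity
= W ∧ ¬¬¬Y   — complement / identity
= W ∧ ¬Y   — double negation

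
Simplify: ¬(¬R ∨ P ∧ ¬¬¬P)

¬(¬R ∨ P ∧ ¬¬¬P)
= ¬(¬R ∨ P ∧ ¬P)   (double negation)
= ¬¬R   (complement / identity)
= R   (double negation)

R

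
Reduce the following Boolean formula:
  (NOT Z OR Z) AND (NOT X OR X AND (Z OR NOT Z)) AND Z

Z

(NOT Z OR Z) AND (NOT X OR X AND (Z OR NOT Z)) AND Z
= (NOT Z OR Z) AND (NOT X OR X) AND Z   — complement / identity
= (NOT X OR X) AND Z   — complement / identity
= Z   — complement / identity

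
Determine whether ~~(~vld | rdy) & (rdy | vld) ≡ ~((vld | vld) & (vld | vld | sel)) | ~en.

E1: ~~(~vld | rdy) & (rdy | vld)
    = (~vld | rdy) & (rdy | vld)   — double negation
    = rdy | ~vld & vld   — distribution
    = rdy   — complement / identity
E2: ~((vld | vld) & (vld | vld | sel)) | ~en
    = ~(vld | vld) | ~en   — absorption
    = ~vld | ~en   — idempotence
These differ: at en=0, rdy=0, sel=1, vld=0, E1 = 0 but E2 = 1.

No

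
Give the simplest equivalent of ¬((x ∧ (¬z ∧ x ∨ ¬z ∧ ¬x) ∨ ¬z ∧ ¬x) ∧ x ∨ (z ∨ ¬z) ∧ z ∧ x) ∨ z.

¬x ∨ z

¬((x ∧ (¬z ∧ x ∨ ¬z ∧ ¬x) ∨ ¬z ∧ ¬x) ∧ x ∨ (z ∨ ¬z) ∧ z ∧ x) ∨ z
= ¬((x ∧ ¬z ∨ ¬z ∧ ¬x) ∧ x ∨ (z ∨ ¬z) ∧ z ∧ x) ∨ z   — distribution
= ¬(¬z ∧ x ∨ (z ∨ ¬z) ∧ z ∧ x) ∨ z   — distribution
= ¬(¬z ∧ x ∨ z ∧ x) ∨ z   — complement / identity
= ¬x ∨ z   — distribution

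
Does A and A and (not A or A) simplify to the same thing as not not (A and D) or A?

Yes

E1: A and A and (not A or A)
    = A and A   (complement / identity)
    = A   (idempotence)
E2: not not (A and D) or A
    = A and D or A   (double negation)
    = A   (absorption)
Both reduce to A, so they are equivalent.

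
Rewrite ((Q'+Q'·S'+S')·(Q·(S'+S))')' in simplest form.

Q

((Q'+Q'·S'+S')·(Q·(S'+S))')'
= ((Q'+Q'·S'+S')·Q')'
= ((Q'+S')·Q')'
= (Q')'
= Q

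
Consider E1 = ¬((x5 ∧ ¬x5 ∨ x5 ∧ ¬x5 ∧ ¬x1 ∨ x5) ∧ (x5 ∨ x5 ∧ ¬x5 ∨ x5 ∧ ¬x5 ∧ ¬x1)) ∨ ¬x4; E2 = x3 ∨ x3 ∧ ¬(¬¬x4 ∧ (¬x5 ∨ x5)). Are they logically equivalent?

E1: ¬((x5 ∧ ¬x5 ∨ x5 ∧ ¬x5 ∧ ¬x1 ∨ x5) ∧ (x5 ∨ x5 ∧ ¬x5 ∨ x5 ∧ ¬x5 ∧ ¬x1)) ∨ ¬x4
    = ¬(x5 ∧ ¬x5 ∨ x5 ∧ ¬x5 ∧ ¬x1 ∨ x5 ∧ x5) ∨ ¬x4
    = ¬(x5 ∧ ¬x5 ∨ x5 ∧ x5) ∨ ¬x4
    = ¬x5 ∨ ¬x4
E2: x3 ∨ x3 ∧ ¬(¬¬x4 ∧ (¬x5 ∨ x5))
    = x3 ∨ x3 ∧ ¬¬¬x4
    = x3 ∨ x3 ∧ ¬x4
    = x3
These differ: at x1=0, x3=0, x4=0, x5=1, E1 = 1 but E2 = 0.

No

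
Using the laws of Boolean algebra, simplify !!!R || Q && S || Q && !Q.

!!!R || Q && S || Q && !Q
= !!!R || Q && S   (complement / identity)
= !R || Q && S   (double negation)

!R || Q && S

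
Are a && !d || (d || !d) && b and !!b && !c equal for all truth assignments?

No

E1: a && !d || (d || !d) && b
    = a && !d || b
E2: !!b && !c
    = b && !c
These differ: at a=1, b=1, c=1, d=0, E1 = 1 but E2 = 0.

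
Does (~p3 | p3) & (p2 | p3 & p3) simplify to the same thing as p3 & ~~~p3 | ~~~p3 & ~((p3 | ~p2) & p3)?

E1: (~p3 | p3) & (p2 | p3 & p3)
    = p2 | p3 & p3   [complement / identity]
    = p2 | p3   [idempotence]
E2: p3 & ~~~p3 | ~~~p3 & ~((p3 | ~p2) & p3)
    = p3 & ~~~p3 | ~~~p3 & ~p3   [absorption]
    = ~~~p3   [distribution]
    = ~p3   [double negation]
These differ: at p2=0, p3=1, E1 = 1 but E2 = 0.

No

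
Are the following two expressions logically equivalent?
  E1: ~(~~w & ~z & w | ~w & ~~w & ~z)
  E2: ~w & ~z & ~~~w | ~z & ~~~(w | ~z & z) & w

No

E1: ~(~~w & ~z & w | ~w & ~~w & ~z)
    = ~(~~w & ~z)   (distribution)
    = ~w | z   (De Morgan)
E2: ~w & ~z & ~~~w | ~z & ~~~(w | ~z & z) & w
    = ~w & ~z & ~~~w | ~z & ~~~w & w   (complement / identity)
    = ~z & ~~~w   (distribution)
    = ~z & ~w   (double negation)
These differ: at w=0, z=1, E1 = 1 but E2 = 0.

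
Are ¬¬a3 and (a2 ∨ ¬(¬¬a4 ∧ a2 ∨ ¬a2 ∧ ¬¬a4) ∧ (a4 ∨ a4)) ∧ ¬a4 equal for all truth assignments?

E1: ¬¬a3
    = a3   (double negation)
E2: (a2 ∨ ¬(¬¬a4 ∧ a2 ∨ ¬a2 ∧ ¬¬a4) ∧ (a4 ∨ a4)) ∧ ¬a4
    = (a2 ∨ ¬¬¬a4 ∧ (a4 ∨ a4)) ∧ ¬a4   (distribution)
    = (a2 ∨ ¬¬¬a4 ∧ a4) ∧ ¬a4   (idempotence)
    = (a2 ∨ ¬a4 ∧ a4) ∧ ¬a4   (double negation)
    = a2 ∧ ¬a4   (complement / identity)
These differ: at a2=1, a3=0, a4=0, E1 = 0 but E2 = 1.

No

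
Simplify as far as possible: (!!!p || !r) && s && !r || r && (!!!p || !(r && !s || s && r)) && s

(!p || !r) && s

(!!!p || !r) && s && !r || r && (!!!p || !(r && !s || s && r)) && s
= (!!!p || !r) && s && !r || r && (!!!p || !r) && s
= (!p || !r) && s && !r || r && (!!!p || !r) && s
= (!p || !r) && s && !r || r && (!p || !r) && s
= (!p || !r) && s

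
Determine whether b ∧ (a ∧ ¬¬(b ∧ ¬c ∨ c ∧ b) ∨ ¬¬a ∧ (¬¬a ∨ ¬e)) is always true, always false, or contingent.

contingent

b ∧ (a ∧ ¬¬(b ∧ ¬c ∨ c ∧ b) ∨ ¬¬a ∧ (¬¬a ∨ ¬e))
= b ∧ (a ∧ ¬¬b ∨ ¬¬a ∧ (¬¬a ∨ ¬e))   (distribution)
= b ∧ (a ∧ b ∨ ¬¬a ∧ (¬¬a ∨ ¬e))   (double negation)
= b ∧ (a ∧ b ∨ ¬¬a)   (absorption)
= b ∧ (a ∧ b ∨ a)   (double negation)
= b ∧ a   (absorption)
This depends on a, b, so it is not a constant.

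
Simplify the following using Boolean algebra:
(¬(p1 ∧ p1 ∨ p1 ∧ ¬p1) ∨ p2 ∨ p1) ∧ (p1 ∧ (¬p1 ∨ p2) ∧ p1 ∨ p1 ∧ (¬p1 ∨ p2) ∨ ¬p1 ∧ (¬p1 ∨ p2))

(¬(p1 ∧ p1 ∨ p1 ∧ ¬p1) ∨ p2 ∨ p1) ∧ (p1 ∧ (¬p1 ∨ p2) ∧ p1 ∨ p1 ∧ (¬p1 ∨ p2) ∨ ¬p1 ∧ (¬p1 ∨ p2))
= (¬(p1 ∧ p1 ∨ p1 ∧ ¬p1) ∨ p2 ∨ p1) ∧ (p1 ∧ (¬p1 ∨ p2) ∨ ¬p1 ∧ (¬p1 ∨ p2))   — absorption
= (¬(p1 ∧ p1 ∨ p1 ∧ ¬p1) ∨ p2 ∨ p1) ∧ (¬p1 ∨ p2)   — distribution
= (¬p1 ∨ p2 ∨ p1) ∧ (¬p1 ∨ p2)   — distribution
= ¬p1 ∨ p2   — absorption

¬p1 ∨ p2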